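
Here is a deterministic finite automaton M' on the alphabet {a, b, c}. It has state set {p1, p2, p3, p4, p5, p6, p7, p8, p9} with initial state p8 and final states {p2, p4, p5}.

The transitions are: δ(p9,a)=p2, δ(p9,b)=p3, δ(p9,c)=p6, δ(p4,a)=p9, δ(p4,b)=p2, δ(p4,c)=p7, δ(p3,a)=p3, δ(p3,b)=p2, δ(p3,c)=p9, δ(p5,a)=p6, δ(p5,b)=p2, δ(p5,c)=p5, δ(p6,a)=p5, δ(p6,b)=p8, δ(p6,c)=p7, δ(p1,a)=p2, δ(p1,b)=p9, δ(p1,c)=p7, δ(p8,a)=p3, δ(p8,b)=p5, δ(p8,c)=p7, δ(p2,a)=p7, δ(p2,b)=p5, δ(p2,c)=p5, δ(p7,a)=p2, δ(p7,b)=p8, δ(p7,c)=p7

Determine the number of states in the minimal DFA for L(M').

3

First remove the unreachable states {p1,p4}; 7 states remain.
Initial partition by acceptance: {p2,p5} | {p3,p6,p7,p8,p9}.
Split {p3,p6,p7,p8,p9} by δ(·,a) → {p6,p7,p9} and {p3,p8}.
The partition is now stable with 3 blocks: {p2,p5} | {p6,p7,p9} | {p3,p8}.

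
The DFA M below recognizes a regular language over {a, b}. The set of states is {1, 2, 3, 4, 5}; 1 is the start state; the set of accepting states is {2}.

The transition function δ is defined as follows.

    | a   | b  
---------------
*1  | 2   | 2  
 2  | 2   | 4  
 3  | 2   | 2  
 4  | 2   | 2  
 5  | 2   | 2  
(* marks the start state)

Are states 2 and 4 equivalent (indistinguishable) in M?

States {3,5} cannot be reached from the start state, so discard them.
P0 = {2} | {1,4}.
The partition is now stable with 2 blocks: {2} | {1,4}.
2 and 4 end up in different blocks, so they are distinguishable. For instance, the string 'ε' is accepted from only 2.

No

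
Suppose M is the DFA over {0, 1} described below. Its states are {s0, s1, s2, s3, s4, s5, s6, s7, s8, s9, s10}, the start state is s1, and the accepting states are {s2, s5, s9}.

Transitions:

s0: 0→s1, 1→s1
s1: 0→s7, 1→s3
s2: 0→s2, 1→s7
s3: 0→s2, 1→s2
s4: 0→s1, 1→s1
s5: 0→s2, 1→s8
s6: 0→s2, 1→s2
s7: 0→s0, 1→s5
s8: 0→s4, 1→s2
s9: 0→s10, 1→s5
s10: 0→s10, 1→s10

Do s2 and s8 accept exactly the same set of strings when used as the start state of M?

First remove the unreachable states {s6,s9,s10}; 8 states remain.
Start with accepting vs non-accepting: {s2,s5} | {s0,s1,s3,s4,s7,s8}.
Split {s0,s1,s3,s4,s7,s8} by δ(·,0) → {s0,s1,s4,s7,s8} and {s3}.
On input 1, block {s0,s1,s4,s7,s8} splits into {s0,s4} and {s7,s8} and {s1}.
No further refinement is possible. Final partition (5 blocks): {s2,s5} | {s0,s4} | {s3} | {s7,s8} | {s1}.
s2 and s8 end up in different blocks, so they are distinguishable. For instance, the string 'ε' is accepted from only s2.

No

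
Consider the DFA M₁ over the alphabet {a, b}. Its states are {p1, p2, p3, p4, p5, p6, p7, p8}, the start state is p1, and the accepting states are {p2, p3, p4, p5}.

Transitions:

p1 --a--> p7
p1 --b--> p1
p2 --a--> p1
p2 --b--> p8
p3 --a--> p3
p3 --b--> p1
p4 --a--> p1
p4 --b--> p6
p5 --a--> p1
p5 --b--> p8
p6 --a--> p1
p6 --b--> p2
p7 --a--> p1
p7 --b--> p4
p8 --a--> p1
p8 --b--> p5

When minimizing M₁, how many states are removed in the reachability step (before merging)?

1

Starting at p1 and following transitions, the reachable set is {p1, p2, p4, p5, p6, p7, p8}. That leaves p3 unreachable — 1 in total.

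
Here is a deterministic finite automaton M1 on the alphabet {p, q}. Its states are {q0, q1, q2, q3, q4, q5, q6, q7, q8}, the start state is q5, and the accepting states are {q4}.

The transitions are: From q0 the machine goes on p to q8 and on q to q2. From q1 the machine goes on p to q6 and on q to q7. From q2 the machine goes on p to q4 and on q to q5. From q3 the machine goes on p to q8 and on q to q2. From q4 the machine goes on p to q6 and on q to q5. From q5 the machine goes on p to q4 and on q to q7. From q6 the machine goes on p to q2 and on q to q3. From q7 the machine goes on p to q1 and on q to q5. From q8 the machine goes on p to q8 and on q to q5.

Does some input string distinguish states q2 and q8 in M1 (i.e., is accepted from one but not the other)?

First remove the unreachable states {q0}; 8 states remain.
Start with accepting vs non-accepting: {q4} | {q1,q2,q3,q5,q6,q7,q8}.
Split {q1,q2,q3,q5,q6,q7,q8} by δ(·,p) → {q1,q3,q6,q7,q8} and {q2,q5}.
On input p, block {q1,q3,q6,q7,q8} splits into {q1,q3,q7,q8} and {q6}.
Split {q1,q3,q7,q8} by δ(·,p) → {q3,q7,q8} and {q1}.
Refine {q3,q7,q8} on symbol p: members go to different blocks, giving {q3,q8} and {q7}.
On input q, block {q2,q5} splits into {q2} and {q5}.
Refine {q3,q8} on symbol q: members go to different blocks, giving {q3} and {q8}.
No further refinement is possible. Final partition (8 blocks): {q4} | {q3} | {q2} | {q6} | {q1} | {q7} | {q5} | {q8}.
q2 and q8 end up in different blocks, so they are distinguishable. For instance, the string 'p' is accepted from only q2.

Yes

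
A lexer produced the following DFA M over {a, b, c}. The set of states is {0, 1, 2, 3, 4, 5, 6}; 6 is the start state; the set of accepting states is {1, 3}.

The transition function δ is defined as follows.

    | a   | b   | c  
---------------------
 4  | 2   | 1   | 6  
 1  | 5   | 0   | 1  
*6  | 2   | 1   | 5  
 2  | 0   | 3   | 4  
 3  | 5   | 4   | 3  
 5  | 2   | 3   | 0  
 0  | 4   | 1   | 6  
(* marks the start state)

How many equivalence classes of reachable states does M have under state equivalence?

P0 = {1,3} | {0,2,4,5,6}.
No further refinement is possible. Final partition (2 blocks): {1,3} | {0,2,4,5,6}.

2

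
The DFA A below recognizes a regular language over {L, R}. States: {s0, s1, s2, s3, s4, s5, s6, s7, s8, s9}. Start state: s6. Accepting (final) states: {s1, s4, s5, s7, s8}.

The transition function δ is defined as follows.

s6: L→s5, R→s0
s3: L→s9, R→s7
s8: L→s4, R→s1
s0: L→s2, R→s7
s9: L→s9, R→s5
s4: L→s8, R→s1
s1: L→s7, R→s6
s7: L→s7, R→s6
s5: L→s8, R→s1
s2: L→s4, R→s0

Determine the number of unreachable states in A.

BFS from s6 reaches {s0, s1, s2, s4, s5, s6, s7, s8}; the 2 state(s) s3, s9 are never visited.

2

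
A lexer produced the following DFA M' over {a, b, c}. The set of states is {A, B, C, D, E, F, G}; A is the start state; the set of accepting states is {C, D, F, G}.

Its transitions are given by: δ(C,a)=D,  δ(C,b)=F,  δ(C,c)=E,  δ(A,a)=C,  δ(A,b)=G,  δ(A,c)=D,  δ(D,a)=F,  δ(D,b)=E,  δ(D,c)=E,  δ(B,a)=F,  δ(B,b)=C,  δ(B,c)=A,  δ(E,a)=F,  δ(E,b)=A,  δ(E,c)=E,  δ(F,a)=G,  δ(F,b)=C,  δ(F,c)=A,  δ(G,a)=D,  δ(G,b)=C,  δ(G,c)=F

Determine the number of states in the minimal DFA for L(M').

6

Reachable states from the start: {A,C,D,E,F,G}. Unreachable: {B} — drop them.
Start with accepting vs non-accepting: {C,D,F,G} | {A,E}.
On input b, block {C,D,F,G} splits into {C,F,G} and {D}.
Split {C,F,G} by δ(·,a) → {C,G} and {F}.
On input b, block {C,G} splits into {C} and {G}.
Refine {A,E} on symbol a: members go to different blocks, giving {A} and {E}.
The partition is now stable with 6 blocks: {C} | {A} | {D} | {F} | {G} | {E}.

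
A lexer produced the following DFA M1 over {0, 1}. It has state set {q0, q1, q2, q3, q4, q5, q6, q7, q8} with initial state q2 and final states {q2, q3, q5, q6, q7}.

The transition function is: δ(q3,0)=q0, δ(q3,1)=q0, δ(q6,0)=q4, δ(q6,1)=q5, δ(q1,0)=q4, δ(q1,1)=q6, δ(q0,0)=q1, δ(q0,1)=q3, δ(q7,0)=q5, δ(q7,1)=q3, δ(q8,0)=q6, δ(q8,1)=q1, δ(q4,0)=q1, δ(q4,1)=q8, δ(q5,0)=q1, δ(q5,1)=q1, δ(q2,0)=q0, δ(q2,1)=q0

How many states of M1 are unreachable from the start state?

1

No path from q2 leads to q7; the other 8 states are all reachable.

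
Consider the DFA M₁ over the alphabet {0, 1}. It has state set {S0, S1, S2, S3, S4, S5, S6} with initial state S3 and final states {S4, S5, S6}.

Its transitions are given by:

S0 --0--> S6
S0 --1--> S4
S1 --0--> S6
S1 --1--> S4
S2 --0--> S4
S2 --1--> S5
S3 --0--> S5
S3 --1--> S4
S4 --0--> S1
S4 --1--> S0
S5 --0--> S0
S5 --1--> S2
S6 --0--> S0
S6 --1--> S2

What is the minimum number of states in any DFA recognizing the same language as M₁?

All states are reachable from the start state.
Start with accepting vs non-accepting: {S4,S5,S6} | {S0,S1,S2,S3}.
No further refinement is possible. Final partition (2 blocks): {S4,S5,S6} | {S0,S1,S2,S3}.

2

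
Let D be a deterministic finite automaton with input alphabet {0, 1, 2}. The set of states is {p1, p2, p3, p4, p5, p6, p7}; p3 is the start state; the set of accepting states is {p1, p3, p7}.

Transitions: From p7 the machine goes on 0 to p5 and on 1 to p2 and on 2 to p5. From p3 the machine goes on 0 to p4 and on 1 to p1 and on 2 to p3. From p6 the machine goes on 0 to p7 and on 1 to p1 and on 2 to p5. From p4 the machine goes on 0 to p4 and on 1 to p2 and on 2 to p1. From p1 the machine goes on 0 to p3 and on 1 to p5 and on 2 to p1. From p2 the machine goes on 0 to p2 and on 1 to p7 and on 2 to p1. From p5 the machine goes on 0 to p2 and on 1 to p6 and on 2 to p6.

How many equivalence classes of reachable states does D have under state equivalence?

P0 = {p1,p3,p7} | {p2,p4,p5,p6}.
Split {p1,p3,p7} by δ(·,0) → {p3,p7} and {p1}.
On input 1, block {p3,p7} splits into {p3} and {p7}.
Refine {p2,p4,p5,p6} on symbol 0: members go to different blocks, giving {p2,p4,p5} and {p6}.
On input 1, block {p2,p4,p5} splits into {p2} and {p4} and {p5}.
No further refinement is possible. Final partition (7 blocks): {p3} | {p2} | {p1} | {p7} | {p6} | {p4} | {p5}.

7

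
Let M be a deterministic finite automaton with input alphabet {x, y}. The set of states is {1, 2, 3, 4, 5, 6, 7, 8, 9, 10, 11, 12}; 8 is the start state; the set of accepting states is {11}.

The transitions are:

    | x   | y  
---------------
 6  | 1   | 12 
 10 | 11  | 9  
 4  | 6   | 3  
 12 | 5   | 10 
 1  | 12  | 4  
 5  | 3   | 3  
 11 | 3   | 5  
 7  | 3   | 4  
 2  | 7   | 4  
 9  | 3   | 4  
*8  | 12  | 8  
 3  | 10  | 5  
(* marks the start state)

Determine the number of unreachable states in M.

BFS from 8 reaches {1, 3, 4, 5, 6, 8, 9, 10, 11, 12}; the 2 state(s) 2, 7 are never visited.

2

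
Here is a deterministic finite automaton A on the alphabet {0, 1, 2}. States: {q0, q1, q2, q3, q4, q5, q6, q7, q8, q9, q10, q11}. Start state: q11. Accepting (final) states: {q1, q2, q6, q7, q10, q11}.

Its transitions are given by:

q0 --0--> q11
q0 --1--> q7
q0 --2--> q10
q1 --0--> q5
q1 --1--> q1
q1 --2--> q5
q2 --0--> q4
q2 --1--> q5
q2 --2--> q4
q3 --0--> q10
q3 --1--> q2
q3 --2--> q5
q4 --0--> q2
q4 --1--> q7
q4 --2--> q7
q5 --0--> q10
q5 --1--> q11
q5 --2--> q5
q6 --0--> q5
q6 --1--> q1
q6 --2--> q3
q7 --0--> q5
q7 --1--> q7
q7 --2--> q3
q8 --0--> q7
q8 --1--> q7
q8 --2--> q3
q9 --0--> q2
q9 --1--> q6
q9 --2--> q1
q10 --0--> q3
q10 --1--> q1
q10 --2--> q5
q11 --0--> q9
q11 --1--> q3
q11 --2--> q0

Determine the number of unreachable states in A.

1

Starting at q11 and following transitions, the reachable set is {q0, q1, q2, q3, q4, q5, q6, q7, q9, q10, q11}. That leaves q8 unreachable — 1 in total.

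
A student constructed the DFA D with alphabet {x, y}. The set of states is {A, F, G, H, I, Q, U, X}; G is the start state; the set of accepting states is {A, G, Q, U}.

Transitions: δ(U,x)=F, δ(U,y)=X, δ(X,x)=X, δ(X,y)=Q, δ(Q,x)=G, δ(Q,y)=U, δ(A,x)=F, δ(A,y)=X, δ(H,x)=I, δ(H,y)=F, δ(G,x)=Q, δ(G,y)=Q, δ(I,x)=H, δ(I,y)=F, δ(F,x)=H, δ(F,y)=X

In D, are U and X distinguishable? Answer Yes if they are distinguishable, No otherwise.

States {A} cannot be reached from the start state, so discard them.
Initial partition by acceptance: {G,Q,U} | {F,H,I,X}.
Split {G,Q,U} by δ(·,x) → {G,Q} and {U}.
Split {G,Q} by δ(·,y) → {G} and {Q}.
Split {F,H,I,X} by δ(·,y) → {F,H,I} and {X}.
Split {F,H,I} by δ(·,y) → {H,I} and {F}.
The partition is now stable with 6 blocks: {G} | {H,I} | {U} | {Q} | {X} | {F}.
U and X end up in different blocks, so they are distinguishable. For instance, the string 'ε' is accepted from only U.

Yes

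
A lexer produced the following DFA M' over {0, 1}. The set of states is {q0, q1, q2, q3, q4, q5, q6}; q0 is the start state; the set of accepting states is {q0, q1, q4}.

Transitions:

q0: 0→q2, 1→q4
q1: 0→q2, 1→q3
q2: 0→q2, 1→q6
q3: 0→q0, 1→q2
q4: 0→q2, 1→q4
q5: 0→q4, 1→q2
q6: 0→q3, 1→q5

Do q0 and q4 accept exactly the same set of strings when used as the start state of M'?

First remove the unreachable states {q1}; 6 states remain.
Start with accepting vs non-accepting: {q0,q4} | {q2,q3,q5,q6}.
Refine {q2,q3,q5,q6} on symbol 0: members go to different blocks, giving {q2,q6} and {q3,q5}.
Refine {q2,q6} on symbol 0: members go to different blocks, giving {q2} and {q6}.
Stable partition: {q0,q4} | {q2} | {q3,q5} | {q6} — 4 equivalence classes.
q0 and q4 lie in the same block of the stable partition, so they are equivalent — no string distinguishes them.

Yes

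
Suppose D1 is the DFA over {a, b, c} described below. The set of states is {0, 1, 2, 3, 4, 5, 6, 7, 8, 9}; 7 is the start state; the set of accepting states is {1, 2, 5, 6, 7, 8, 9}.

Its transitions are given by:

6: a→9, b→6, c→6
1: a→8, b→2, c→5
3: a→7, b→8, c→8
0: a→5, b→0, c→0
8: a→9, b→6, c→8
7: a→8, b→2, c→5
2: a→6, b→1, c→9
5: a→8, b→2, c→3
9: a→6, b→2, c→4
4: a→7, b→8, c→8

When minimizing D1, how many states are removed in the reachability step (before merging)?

1

No path from 7 leads to 0; the other 9 states are all reachable.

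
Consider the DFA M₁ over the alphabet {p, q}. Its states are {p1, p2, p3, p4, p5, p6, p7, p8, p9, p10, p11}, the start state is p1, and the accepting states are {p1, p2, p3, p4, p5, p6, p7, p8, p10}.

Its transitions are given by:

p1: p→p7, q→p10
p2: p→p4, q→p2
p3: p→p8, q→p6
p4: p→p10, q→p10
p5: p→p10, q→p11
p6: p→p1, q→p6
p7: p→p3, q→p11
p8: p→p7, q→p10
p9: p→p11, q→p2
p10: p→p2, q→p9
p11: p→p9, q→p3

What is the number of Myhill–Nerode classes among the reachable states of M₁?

States {p5} cannot be reached from the start state, so discard them.
Initial partition by acceptance: {p1,p2,p3,p4,p6,p7,p8,p10} | {p9,p11}.
Refine {p1,p2,p3,p4,p6,p7,p8,p10} on symbol q: members go to different blocks, giving {p1,p2,p3,p4,p6,p8} and {p7,p10}.
On input p, block {p1,p2,p3,p4,p6,p8} splits into {p1,p4,p8} and {p2,p3,p6}.
The partition is now stable with 4 blocks: {p1,p4,p8} | {p9,p11} | {p7,p10} | {p2,p3,p6}.

4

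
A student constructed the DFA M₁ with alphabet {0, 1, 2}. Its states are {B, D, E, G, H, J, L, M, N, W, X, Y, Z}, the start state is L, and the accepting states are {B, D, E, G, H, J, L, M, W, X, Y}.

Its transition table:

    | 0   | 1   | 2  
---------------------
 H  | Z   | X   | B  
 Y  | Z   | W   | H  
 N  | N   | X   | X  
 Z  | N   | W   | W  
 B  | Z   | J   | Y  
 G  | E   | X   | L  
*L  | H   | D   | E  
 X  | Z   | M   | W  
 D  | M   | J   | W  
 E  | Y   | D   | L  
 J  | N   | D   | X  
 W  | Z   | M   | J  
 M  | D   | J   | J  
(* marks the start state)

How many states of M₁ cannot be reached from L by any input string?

1

Starting at L and following transitions, the reachable set is {B, D, E, H, J, L, M, N, W, X, Y, Z}. That leaves G unreachable — 1 in total.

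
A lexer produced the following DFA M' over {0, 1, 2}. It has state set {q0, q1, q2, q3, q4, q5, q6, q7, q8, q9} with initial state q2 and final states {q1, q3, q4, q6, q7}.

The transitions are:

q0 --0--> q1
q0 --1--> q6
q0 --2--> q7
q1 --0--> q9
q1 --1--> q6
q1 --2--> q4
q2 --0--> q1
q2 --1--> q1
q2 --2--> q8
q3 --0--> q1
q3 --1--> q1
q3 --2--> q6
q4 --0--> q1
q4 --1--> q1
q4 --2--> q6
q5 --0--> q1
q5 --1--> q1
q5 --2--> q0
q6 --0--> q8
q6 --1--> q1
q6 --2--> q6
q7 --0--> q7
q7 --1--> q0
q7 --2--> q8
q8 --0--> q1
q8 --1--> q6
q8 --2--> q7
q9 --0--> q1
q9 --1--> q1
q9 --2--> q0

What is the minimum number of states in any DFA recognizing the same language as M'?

First remove the unreachable states {q3,q5}; 8 states remain.
P0 = {q1,q4,q6,q7} | {q0,q2,q8,q9}.
Refine {q1,q4,q6,q7} on symbol 0: members go to different blocks, giving {q1,q6} and {q4,q7}.
Refine {q1,q6} on symbol 2: members go to different blocks, giving {q1} and {q6}.
Split {q0,q2,q8,q9} by δ(·,1) → {q0,q8} and {q2,q9}.
Refine {q4,q7} on symbol 0: members go to different blocks, giving {q4} and {q7}.
No further refinement is possible. Final partition (6 blocks): {q1} | {q0,q8} | {q4} | {q6} | {q2,q9} | {q7}.

6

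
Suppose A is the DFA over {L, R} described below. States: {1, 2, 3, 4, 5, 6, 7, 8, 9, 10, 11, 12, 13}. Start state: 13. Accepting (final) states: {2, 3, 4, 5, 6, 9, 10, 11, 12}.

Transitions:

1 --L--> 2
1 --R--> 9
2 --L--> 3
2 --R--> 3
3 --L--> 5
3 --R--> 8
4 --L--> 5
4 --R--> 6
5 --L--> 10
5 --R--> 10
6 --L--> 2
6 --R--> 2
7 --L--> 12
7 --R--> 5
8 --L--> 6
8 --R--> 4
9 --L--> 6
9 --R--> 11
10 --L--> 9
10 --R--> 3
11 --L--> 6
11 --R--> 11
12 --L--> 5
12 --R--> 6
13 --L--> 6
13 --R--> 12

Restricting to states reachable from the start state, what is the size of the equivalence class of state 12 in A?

States {1,7} cannot be reached from the start state, so discard them.
P0 = {2,3,4,5,6,9,10,11,12} | {8,13}.
Split {2,3,4,5,6,9,10,11,12} by δ(·,R) → {2,4,5,6,9,10,11,12} and {3}.
Split {2,4,5,6,9,10,11,12} by δ(·,L) → {4,5,6,9,10,11,12} and {2}.
On input L, block {4,5,6,9,10,11,12} splits into {4,5,9,10,11,12} and {6}.
On input L, block {4,5,9,10,11,12} splits into {4,5,10,12} and {9,11}.
On input L, block {4,5,10,12} splits into {4,5,12} and {10}.
Split {4,5,12} by δ(·,L) → {4,12} and {5}.
Stable partition: {4,12} | {8,13} | {3} | {2} | {6} | {9,11} | {10} | {5} — 8 equivalence classes.
The equivalence class containing 12 is {4,12}, of size 2.

2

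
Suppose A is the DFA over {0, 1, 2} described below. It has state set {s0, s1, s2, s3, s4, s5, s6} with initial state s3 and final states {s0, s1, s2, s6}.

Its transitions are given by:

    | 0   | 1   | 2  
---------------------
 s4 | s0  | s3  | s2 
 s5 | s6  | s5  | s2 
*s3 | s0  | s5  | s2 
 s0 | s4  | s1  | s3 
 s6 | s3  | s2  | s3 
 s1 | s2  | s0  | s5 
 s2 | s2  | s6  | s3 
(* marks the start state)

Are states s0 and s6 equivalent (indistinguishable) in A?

Yes

Initial partition by acceptance: {s0,s1,s2,s6} | {s3,s4,s5}.
Refine {s0,s1,s2,s6} on symbol 0: members go to different blocks, giving {s0,s6} and {s1,s2}.
The partition is now stable with 3 blocks: {s0,s6} | {s3,s4,s5} | {s1,s2}.
s0 and s6 lie in the same block of the stable partition, so they are equivalent — no string distinguishes them.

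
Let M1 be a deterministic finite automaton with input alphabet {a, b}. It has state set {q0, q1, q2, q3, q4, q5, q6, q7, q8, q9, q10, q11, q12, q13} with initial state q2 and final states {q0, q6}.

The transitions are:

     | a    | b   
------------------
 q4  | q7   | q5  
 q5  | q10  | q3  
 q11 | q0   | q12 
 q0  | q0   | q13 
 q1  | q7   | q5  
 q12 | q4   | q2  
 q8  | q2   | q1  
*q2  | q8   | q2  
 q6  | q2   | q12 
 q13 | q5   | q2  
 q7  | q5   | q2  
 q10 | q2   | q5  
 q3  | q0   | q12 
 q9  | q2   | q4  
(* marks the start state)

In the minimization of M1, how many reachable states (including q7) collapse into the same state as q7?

2

Reachable states from the start: {q0,q1,q2,q3,q4,q5,q7,q8,q10,q12,q13}. Unreachable: {q6,q9,q11} — drop them.
P0 = {q0} | {q1,q2,q3,q4,q5,q7,q8,q10,q12,q13}.
On input a, block {q1,q2,q3,q4,q5,q7,q8,q10,q12,q13} splits into {q1,q2,q4,q5,q7,q8,q10,q12,q13} and {q3}.
Refine {q1,q2,q4,q5,q7,q8,q10,q12,q13} on symbol b: members go to different blocks, giving {q1,q2,q4,q7,q8,q10,q12,q13} and {q5}.
Refine {q1,q2,q4,q7,q8,q10,q12,q13} on symbol a: members go to different blocks, giving {q1,q2,q4,q8,q10,q12} and {q7,q13}.
Split {q1,q2,q4,q8,q10,q12} by δ(·,a) → {q2,q8,q10,q12} and {q1,q4}.
Split {q2,q8,q10,q12} by δ(·,a) → {q2,q8,q10} and {q12}.
On input b, block {q2,q8,q10} splits into {q2} and {q8} and {q10}.
No further refinement is possible. Final partition (9 blocks): {q0} | {q2} | {q3} | {q5} | {q7,q13} | {q1,q4} | {q12} | {q8} | {q10}.
The equivalence class containing q7 is {q7,q13}, of size 2.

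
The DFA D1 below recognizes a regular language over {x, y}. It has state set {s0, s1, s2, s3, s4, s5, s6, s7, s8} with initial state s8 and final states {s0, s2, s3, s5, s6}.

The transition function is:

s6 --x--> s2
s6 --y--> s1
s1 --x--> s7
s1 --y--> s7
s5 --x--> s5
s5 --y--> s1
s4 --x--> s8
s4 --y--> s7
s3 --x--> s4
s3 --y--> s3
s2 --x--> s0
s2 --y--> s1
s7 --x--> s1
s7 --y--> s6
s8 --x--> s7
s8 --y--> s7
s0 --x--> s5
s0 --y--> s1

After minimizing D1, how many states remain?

First remove the unreachable states {s3,s4}; 7 states remain.
Initial partition by acceptance: {s0,s2,s5,s6} | {s1,s7,s8}.
On input y, block {s1,s7,s8} splits into {s1,s8} and {s7}.
The partition is now stable with 3 blocks: {s0,s2,s5,s6} | {s1,s8} | {s7}.

3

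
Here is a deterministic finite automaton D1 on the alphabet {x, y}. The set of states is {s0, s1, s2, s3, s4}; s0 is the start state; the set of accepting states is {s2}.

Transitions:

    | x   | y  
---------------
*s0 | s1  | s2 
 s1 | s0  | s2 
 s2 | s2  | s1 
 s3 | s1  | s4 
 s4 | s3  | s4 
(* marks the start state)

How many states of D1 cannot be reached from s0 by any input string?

2

BFS from s0 reaches {s0, s1, s2}; the 2 state(s) s3, s4 are never visited.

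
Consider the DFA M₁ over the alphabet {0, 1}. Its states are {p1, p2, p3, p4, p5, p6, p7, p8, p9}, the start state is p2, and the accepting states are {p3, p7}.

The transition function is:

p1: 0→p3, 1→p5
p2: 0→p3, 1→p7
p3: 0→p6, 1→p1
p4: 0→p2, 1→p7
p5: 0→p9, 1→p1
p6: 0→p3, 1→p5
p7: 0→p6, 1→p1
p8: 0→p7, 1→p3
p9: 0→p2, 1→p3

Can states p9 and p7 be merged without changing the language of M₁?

No

States {p4,p8} cannot be reached from the start state, so discard them.
Initial partition by acceptance: {p3,p7} | {p1,p2,p5,p6,p9}.
Refine {p1,p2,p5,p6,p9} on symbol 0: members go to different blocks, giving {p1,p2,p6} and {p5,p9}.
Refine {p1,p2,p6} on symbol 1: members go to different blocks, giving {p1,p6} and {p2}.
Refine {p5,p9} on symbol 0: members go to different blocks, giving {p5} and {p9}.
The partition is now stable with 5 blocks: {p3,p7} | {p1,p6} | {p5} | {p2} | {p9}.
p9 and p7 end up in different blocks, so they are distinguishable. For instance, the string 'ε' is accepted from only p7.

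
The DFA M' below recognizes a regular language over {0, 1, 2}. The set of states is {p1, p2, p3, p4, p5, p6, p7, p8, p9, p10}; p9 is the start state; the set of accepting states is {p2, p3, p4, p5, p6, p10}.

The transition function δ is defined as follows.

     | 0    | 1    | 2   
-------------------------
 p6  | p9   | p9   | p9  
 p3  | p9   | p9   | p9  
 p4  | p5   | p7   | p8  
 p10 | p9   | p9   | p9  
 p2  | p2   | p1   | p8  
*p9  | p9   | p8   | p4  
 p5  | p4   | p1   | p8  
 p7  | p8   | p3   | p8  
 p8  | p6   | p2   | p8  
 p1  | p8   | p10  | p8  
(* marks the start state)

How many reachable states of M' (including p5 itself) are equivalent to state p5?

All states are reachable from the start state.
Start with accepting vs non-accepting: {p2,p3,p4,p5,p6,p10} | {p1,p7,p8,p9}.
On input 0, block {p2,p3,p4,p5,p6,p10} splits into {p2,p4,p5} and {p3,p6,p10}.
Split {p1,p7,p8,p9} by δ(·,0) → {p1,p7,p9} and {p8}.
Refine {p1,p7,p9} on symbol 0: members go to different blocks, giving {p1,p7} and {p9}.
Stable partition: {p2,p4,p5} | {p1,p7} | {p3,p6,p10} | {p8} | {p9} — 5 equivalence classes.
The equivalence class containing p5 is {p2,p4,p5}, of size 3.

3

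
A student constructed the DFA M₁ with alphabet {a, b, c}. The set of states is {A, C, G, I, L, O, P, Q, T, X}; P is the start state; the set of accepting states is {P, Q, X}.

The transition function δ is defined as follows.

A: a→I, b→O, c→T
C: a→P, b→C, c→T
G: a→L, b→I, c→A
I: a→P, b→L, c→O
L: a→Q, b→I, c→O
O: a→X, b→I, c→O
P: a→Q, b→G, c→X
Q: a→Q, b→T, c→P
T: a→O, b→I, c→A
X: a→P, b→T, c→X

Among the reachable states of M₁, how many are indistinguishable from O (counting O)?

3

States {C} cannot be reached from the start state, so discard them.
Initial partition by acceptance: {P,Q,X} | {A,G,I,L,O,T}.
On input a, block {A,G,I,L,O,T} splits into {A,G,T} and {I,L,O}.
No further refinement is possible. Final partition (3 blocks): {P,Q,X} | {A,G,T} | {I,L,O}.
State O belongs to the block {I,L,O}, which has 3 states.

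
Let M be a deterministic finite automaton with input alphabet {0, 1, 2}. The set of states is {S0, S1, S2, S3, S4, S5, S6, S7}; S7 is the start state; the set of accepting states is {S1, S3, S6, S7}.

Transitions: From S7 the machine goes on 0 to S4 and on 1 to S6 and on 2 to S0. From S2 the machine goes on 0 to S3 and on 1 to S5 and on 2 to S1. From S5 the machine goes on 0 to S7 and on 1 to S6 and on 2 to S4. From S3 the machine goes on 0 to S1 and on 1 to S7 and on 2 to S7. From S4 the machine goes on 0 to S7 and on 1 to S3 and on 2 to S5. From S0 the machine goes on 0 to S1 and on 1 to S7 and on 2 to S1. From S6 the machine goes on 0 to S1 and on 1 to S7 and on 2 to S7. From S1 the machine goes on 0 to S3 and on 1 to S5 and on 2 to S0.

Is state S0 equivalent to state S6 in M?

No

First remove the unreachable states {S2}; 7 states remain.
P0 = {S1,S3,S6,S7} | {S0,S4,S5}.
On input 0, block {S1,S3,S6,S7} splits into {S1,S3,S6} and {S7}.
On input 1, block {S1,S3,S6} splits into {S3,S6} and {S1}.
Split {S0,S4,S5} by δ(·,0) → {S4,S5} and {S0}.
Stable partition: {S3,S6} | {S4,S5} | {S7} | {S1} | {S0} — 5 equivalence classes.
S0 and S6 end up in different blocks, so they are distinguishable. For instance, the string 'ε' is accepted from only S6.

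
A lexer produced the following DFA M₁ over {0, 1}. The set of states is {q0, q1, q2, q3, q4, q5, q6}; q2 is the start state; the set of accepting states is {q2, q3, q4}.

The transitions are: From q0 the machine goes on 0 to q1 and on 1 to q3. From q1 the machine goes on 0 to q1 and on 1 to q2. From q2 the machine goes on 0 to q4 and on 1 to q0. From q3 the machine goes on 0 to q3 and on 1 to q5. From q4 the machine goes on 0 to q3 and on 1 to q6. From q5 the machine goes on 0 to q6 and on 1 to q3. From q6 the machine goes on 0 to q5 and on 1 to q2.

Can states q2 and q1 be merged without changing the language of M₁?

Start with accepting vs non-accepting: {q2,q3,q4} | {q0,q1,q5,q6}.
The partition is now stable with 2 blocks: {q2,q3,q4} | {q0,q1,q5,q6}.
q2 and q1 end up in different blocks, so they are distinguishable. For instance, the string 'ε' is accepted from only q2.

No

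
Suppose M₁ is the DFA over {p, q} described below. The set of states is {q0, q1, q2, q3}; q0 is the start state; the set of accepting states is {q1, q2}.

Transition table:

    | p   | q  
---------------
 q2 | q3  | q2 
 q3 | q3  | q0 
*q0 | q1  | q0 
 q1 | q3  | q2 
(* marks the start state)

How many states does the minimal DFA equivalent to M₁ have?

All states are reachable from the start state.
Start with accepting vs non-accepting: {q1,q2} | {q0,q3}.
Refine {q0,q3} on symbol p: members go to different blocks, giving {q0} and {q3}.
Stable partition: {q1,q2} | {q0} | {q3} — 3 equivalence classes.

3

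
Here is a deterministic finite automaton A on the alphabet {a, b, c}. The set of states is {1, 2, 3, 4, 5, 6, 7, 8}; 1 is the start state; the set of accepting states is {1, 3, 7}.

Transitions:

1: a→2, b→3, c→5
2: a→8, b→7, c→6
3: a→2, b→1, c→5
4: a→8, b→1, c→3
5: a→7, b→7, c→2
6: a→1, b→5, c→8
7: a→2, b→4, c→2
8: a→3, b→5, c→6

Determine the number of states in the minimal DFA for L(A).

6

Every state is reachable, so we keep all 8.
Initial partition by acceptance: {1,3,7} | {2,4,5,6,8}.
Refine {1,3,7} on symbol b: members go to different blocks, giving {1,3} and {7}.
Refine {2,4,5,6,8} on symbol a: members go to different blocks, giving {2,4} and {6,8} and {5}.
Split {2,4} by δ(·,b) → {2} and {4}.
Stable partition: {1,3} | {2} | {7} | {6,8} | {5} | {4} — 6 equivalence classes.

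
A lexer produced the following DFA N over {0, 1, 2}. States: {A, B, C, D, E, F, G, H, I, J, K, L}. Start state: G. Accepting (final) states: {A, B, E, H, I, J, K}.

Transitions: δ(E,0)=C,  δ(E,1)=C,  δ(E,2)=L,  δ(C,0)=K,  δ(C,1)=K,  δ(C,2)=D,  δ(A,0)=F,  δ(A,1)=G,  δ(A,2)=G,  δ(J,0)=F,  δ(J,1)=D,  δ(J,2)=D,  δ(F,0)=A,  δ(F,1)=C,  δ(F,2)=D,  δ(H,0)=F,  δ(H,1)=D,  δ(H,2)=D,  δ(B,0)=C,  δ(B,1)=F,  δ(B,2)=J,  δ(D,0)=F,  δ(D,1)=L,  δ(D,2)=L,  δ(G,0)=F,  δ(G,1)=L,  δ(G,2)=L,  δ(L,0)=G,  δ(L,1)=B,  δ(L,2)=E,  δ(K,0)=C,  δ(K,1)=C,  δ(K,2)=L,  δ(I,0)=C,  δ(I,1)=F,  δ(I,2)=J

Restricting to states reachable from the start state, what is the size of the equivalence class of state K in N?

2

States {H,I} cannot be reached from the start state, so discard them.
Initial partition by acceptance: {A,B,E,J,K} | {C,D,F,G,L}.
Refine {A,B,E,J,K} on symbol 2: members go to different blocks, giving {A,E,J,K} and {B}.
On input 0, block {C,D,F,G,L} splits into {D,G,L} and {C,F}.
Split {A,E,J,K} by δ(·,1) → {A,J} and {E,K}.
Refine {D,G,L} on symbol 0: members go to different blocks, giving {D,G} and {L}.
On input 0, block {C,F} splits into {C} and {F}.
The partition is now stable with 7 blocks: {A,J} | {D,G} | {B} | {C} | {E,K} | {L} | {F}.
State K belongs to the block {E,K}, which has 2 states.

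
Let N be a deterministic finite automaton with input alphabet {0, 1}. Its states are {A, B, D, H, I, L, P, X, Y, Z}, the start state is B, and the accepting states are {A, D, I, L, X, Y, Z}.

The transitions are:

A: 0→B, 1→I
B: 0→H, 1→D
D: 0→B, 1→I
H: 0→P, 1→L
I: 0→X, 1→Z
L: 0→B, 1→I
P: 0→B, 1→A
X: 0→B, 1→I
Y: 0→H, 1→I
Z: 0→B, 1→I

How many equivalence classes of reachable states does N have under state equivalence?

3

First remove the unreachable states {Y}; 9 states remain.
P0 = {A,D,I,L,X,Z} | {B,H,P}.
Split {A,D,I,L,X,Z} by δ(·,0) → {A,D,L,X,Z} and {I}.
Stable partition: {A,D,L,X,Z} | {B,H,P} | {I} — 3 equivalence classes.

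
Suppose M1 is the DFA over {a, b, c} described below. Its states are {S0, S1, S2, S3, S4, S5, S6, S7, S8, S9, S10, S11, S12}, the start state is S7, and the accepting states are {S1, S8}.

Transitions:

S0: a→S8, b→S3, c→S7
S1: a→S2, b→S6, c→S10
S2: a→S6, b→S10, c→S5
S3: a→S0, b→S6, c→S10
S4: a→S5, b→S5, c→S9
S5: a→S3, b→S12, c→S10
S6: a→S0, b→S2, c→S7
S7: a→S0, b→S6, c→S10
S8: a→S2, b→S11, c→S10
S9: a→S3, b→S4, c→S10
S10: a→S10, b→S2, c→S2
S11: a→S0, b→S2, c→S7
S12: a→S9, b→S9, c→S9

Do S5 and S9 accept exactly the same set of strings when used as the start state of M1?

First remove the unreachable states {S1}; 12 states remain.
P0 = {S8} | {S0,S2,S3,S4,S5,S6,S7,S9,S10,S11,S12}.
Refine {S0,S2,S3,S4,S5,S6,S7,S9,S10,S11,S12} on symbol a: members go to different blocks, giving {S2,S3,S4,S5,S6,S7,S9,S10,S11,S12} and {S0}.
Split {S2,S3,S4,S5,S6,S7,S9,S10,S11,S12} by δ(·,a) → {S2,S4,S5,S9,S10,S12} and {S3,S6,S7,S11}.
Refine {S2,S4,S5,S9,S10,S12} on symbol a: members go to different blocks, giving {S2,S5,S9} and {S4,S10,S12}.
Refine {S2,S5,S9} on symbol c: members go to different blocks, giving {S5,S9} and {S2}.
Split {S3,S6,S7,S11} by δ(·,b) → {S3,S7} and {S6,S11}.
On input a, block {S4,S10,S12} splits into {S4,S12} and {S10}.
No further refinement is possible. Final partition (8 blocks): {S8} | {S5,S9} | {S0} | {S3,S7} | {S4,S12} | {S2} | {S6,S11} | {S10}.
S5 and S9 lie in the same block of the stable partition, so they are equivalent — no string distinguishes them.

Yes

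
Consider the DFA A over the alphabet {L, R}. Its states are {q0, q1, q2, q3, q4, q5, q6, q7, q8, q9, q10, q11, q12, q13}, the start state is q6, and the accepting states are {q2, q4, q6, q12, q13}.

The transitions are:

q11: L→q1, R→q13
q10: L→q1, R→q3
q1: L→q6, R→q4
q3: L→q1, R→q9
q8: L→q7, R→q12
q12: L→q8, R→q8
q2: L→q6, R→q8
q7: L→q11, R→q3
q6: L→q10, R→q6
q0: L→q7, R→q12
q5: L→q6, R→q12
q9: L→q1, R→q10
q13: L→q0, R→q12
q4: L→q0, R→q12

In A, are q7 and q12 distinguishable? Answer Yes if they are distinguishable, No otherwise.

States {q2,q5} cannot be reached from the start state, so discard them.
P0 = {q4,q6,q12,q13} | {q0,q1,q3,q7,q8,q9,q10,q11}.
On input R, block {q4,q6,q12,q13} splits into {q4,q6,q13} and {q12}.
Refine {q4,q6,q13} on symbol R: members go to different blocks, giving {q4,q13} and {q6}.
On input L, block {q0,q1,q3,q7,q8,q9,q10,q11} splits into {q0,q3,q7,q8,q9,q10,q11} and {q1}.
Refine {q0,q3,q7,q8,q9,q10,q11} on symbol L: members go to different blocks, giving {q3,q9,q10,q11} and {q0,q7,q8}.
Refine {q3,q9,q10,q11} on symbol R: members go to different blocks, giving {q3,q9,q10} and {q11}.
On input L, block {q0,q7,q8} splits into {q0,q8} and {q7}.
The partition is now stable with 8 blocks: {q4,q13} | {q3,q9,q10} | {q12} | {q6} | {q1} | {q0,q8} | {q11} | {q7}.
q7 and q12 end up in different blocks, so they are distinguishable. For instance, the string 'ε' is accepted from only q12.

Yes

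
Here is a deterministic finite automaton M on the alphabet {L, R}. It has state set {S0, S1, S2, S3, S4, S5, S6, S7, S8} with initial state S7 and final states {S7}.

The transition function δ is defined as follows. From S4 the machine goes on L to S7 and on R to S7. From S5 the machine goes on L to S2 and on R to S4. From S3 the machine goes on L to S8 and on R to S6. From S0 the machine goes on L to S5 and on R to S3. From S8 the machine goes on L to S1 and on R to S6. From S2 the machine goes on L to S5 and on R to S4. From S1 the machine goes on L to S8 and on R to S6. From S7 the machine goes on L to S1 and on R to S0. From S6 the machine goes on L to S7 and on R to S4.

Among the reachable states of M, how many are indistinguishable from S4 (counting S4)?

1

All states are reachable from the start state.
Initial partition by acceptance: {S7} | {S0,S1,S2,S3,S4,S5,S6,S8}.
Split {S0,S1,S2,S3,S4,S5,S6,S8} by δ(·,L) → {S0,S1,S2,S3,S5,S8} and {S4,S6}.
On input R, block {S0,S1,S2,S3,S5,S8} splits into {S1,S2,S3,S5,S8} and {S0}.
Refine {S4,S6} on symbol R: members go to different blocks, giving {S4} and {S6}.
On input R, block {S1,S2,S3,S5,S8} splits into {S1,S3,S8} and {S2,S5}.
No further refinement is possible. Final partition (6 blocks): {S7} | {S1,S3,S8} | {S4} | {S0} | {S6} | {S2,S5}.
State S4 belongs to the block {S4}, which has 1 states.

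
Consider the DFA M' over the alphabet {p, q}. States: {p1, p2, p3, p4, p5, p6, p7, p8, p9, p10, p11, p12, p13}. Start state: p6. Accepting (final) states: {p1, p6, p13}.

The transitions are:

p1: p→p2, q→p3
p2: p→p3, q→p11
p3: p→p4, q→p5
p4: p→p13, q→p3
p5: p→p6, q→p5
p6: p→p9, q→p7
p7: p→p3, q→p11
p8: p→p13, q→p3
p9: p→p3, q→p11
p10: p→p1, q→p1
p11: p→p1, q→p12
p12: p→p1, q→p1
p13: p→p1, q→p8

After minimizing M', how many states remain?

Reachable states from the start: {p1,p2,p3,p4,p5,p6,p7,p8,p9,p11,p12,p13}. Unreachable: {p10} — drop them.
P0 = {p1,p6,p13} | {p2,p3,p4,p5,p7,p8,p9,p11,p12}.
On input p, block {p1,p6,p13} splits into {p1,p6} and {p13}.
Refine {p2,p3,p4,p5,p7,p8,p9,p11,p12} on symbol p: members go to different blocks, giving {p2,p3,p7,p9} and {p5,p11,p12} and {p4,p8}.
On input p, block {p2,p3,p7,p9} splits into {p2,p7,p9} and {p3}.
On input q, block {p1,p6} splits into {p1} and {p6}.
On input p, block {p5,p11,p12} splits into {p11,p12} and {p5}.
On input q, block {p11,p12} splits into {p11} and {p12}.
Stable partition: {p1} | {p2,p7,p9} | {p13} | {p11} | {p4,p8} | {p3} | {p6} | {p5} | {p12} — 9 equivalence classes.

9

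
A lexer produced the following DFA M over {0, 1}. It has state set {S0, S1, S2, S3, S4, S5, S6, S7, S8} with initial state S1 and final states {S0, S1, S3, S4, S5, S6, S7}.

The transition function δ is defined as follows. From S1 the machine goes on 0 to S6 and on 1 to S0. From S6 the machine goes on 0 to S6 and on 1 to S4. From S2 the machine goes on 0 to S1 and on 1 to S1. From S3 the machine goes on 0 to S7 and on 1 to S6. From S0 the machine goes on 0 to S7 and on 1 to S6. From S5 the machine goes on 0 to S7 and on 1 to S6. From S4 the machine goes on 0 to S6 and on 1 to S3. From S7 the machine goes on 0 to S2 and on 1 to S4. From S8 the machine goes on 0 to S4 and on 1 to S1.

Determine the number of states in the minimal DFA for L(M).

Reachable states from the start: {S0,S1,S2,S3,S4,S6,S7}. Unreachable: {S5,S8} — drop them.
P0 = {S0,S1,S3,S4,S6,S7} | {S2}.
On input 0, block {S0,S1,S3,S4,S6,S7} splits into {S0,S1,S3,S4,S6} and {S7}.
Refine {S0,S1,S3,S4,S6} on symbol 0: members go to different blocks, giving {S1,S4,S6} and {S0,S3}.
On input 1, block {S1,S4,S6} splits into {S1,S4} and {S6}.
No further refinement is possible. Final partition (5 blocks): {S1,S4} | {S2} | {S7} | {S0,S3} | {S6}.

5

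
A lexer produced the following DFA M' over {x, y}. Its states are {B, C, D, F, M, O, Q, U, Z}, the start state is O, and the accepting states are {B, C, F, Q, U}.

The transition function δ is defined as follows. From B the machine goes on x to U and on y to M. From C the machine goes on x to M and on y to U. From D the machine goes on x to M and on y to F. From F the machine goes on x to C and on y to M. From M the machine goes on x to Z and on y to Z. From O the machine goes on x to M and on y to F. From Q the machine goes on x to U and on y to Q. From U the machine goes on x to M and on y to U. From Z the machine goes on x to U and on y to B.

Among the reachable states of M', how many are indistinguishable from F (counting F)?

Reachable states from the start: {B,C,F,M,O,U,Z}. Unreachable: {D,Q} — drop them.
P0 = {B,C,F,U} | {M,O,Z}.
On input x, block {B,C,F,U} splits into {B,F} and {C,U}.
Split {M,O,Z} by δ(·,x) → {M,O} and {Z}.
Refine {M,O} on symbol x: members go to different blocks, giving {M} and {O}.
No further refinement is possible. Final partition (5 blocks): {B,F} | {M} | {C,U} | {Z} | {O}.
The equivalence class containing F is {B,F}, of size 2.

2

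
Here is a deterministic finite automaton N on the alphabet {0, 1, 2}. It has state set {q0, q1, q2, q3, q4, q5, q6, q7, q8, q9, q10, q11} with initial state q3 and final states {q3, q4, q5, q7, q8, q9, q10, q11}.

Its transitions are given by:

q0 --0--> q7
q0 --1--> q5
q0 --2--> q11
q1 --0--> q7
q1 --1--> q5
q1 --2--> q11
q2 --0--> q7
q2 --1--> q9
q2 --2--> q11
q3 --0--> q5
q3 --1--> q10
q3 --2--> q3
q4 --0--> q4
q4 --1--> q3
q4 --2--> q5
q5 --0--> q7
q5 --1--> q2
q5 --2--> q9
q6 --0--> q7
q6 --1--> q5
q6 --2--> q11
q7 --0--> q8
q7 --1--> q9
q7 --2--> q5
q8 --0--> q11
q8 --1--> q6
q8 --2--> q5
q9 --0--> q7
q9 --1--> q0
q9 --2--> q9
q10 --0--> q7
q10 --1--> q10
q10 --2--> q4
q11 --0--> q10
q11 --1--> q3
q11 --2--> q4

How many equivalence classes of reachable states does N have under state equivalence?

8

First remove the unreachable states {q1}; 11 states remain.
Initial partition by acceptance: {q3,q4,q5,q7,q8,q9,q10,q11} | {q0,q2,q6}.
Refine {q3,q4,q5,q7,q8,q9,q10,q11} on symbol 1: members go to different blocks, giving {q3,q4,q7,q10,q11} and {q5,q8,q9}.
Split {q3,q4,q7,q10,q11} by δ(·,0) → {q4,q10,q11} and {q3,q7}.
Split {q4,q10,q11} by δ(·,0) → {q4,q11} and {q10}.
Split {q4,q11} by δ(·,0) → {q4} and {q11}.
On input 0, block {q5,q8,q9} splits into {q5,q9} and {q8}.
On input 0, block {q3,q7} splits into {q3} and {q7}.
Stable partition: {q4} | {q0,q2,q6} | {q5,q9} | {q3} | {q10} | {q11} | {q8} | {q7} — 8 equivalence classes.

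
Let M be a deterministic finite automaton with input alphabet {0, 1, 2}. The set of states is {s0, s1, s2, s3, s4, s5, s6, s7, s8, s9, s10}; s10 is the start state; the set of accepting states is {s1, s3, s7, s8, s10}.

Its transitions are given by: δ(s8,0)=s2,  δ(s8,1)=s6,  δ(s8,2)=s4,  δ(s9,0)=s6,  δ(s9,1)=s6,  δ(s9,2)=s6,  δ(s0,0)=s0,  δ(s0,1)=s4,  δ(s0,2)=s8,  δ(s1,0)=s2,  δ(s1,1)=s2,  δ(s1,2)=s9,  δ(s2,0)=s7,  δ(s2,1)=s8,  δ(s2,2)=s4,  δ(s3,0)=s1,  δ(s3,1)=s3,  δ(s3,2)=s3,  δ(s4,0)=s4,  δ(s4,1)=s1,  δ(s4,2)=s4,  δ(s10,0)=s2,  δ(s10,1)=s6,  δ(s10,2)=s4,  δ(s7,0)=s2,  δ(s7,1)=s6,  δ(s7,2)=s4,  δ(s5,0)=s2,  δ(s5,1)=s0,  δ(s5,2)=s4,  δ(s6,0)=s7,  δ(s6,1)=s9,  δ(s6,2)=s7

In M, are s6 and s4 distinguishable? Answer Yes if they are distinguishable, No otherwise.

First remove the unreachable states {s0,s3,s5}; 8 states remain.
P0 = {s1,s7,s8,s10} | {s2,s4,s6,s9}.
On input 0, block {s2,s4,s6,s9} splits into {s2,s6} and {s4,s9}.
On input 1, block {s2,s6} splits into {s2} and {s6}.
Split {s1,s7,s8,s10} by δ(·,1) → {s7,s8,s10} and {s1}.
Split {s4,s9} by δ(·,0) → {s4} and {s9}.
The partition is now stable with 6 blocks: {s7,s8,s10} | {s2} | {s4} | {s6} | {s1} | {s9}.
s6 and s4 end up in different blocks, so they are distinguishable. For instance, the string '0' is accepted from only s6.

Yes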